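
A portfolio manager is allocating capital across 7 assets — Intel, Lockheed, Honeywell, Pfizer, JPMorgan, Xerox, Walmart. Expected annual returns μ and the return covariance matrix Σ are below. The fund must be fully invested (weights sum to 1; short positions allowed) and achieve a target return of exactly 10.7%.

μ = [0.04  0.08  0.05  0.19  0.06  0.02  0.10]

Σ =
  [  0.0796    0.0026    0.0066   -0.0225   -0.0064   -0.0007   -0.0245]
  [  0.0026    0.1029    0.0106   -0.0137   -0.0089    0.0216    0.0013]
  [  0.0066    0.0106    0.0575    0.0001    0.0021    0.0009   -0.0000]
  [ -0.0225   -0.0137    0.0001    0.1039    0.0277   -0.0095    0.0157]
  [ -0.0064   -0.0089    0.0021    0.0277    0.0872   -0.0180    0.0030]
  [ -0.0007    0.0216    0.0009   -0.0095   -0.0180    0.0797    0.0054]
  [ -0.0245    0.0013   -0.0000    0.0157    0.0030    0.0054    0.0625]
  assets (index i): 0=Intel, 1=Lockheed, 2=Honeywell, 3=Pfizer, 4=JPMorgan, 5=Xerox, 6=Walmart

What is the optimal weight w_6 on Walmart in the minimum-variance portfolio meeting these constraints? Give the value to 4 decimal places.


0.2402

g=Σ⁻¹μ = [1.5193  0.9099  0.5125  1.9830  0.2324  0.1889  1.6510]
h=Σ⁻¹𝟙 = [21.3566  7.2197  12.9345  10.1082  12.3014  13.2636  19.9460]
a=μᵀg=0.718789  b=𝟙ᵀg=6.997085  c=𝟙ᵀh=97.130085  D=ac−b²=20.856816
λ₁=(c·0.107−b)/D = (97.130085·0.107−6.997085)/20.856816 = 0.162817
λ₂=(a−b·0.107)/D = (0.718789−6.997085·0.107)/20.856816 = -0.001434
w* = 0.162817·g + -0.001434·h:
  w_0 = 0.162817·1.5193 + -0.001434·21.3566 = 0.2168  (Intel)
  w_1 = 0.162817·0.9099 + -0.001434·7.2197 = 0.1378  (Lockheed)
  w_2 = 0.162817·0.5125 + -0.001434·12.9345 = 0.0649  (Honeywell)
  w_3 = 0.162817·1.9830 + -0.001434·10.1082 = 0.3084  (Pfizer)
  w_4 = 0.162817·0.2324 + -0.001434·12.3014 = 0.0202  (JPMorgan)
  w_5 = 0.162817·0.1889 + -0.001434·13.2636 = 0.0117  (Xerox)
  w_6 = 0.162817·1.6510 + -0.001434·19.9460 = 0.2402  (Walmart)
Σw_i=1.0000  μᵀw=0.1070
σ²=wᵀΣw=λ₁·μ_p+λ₂ = 0.162817·0.107 + -0.001434 = 0.015988 ≈ 0.0160


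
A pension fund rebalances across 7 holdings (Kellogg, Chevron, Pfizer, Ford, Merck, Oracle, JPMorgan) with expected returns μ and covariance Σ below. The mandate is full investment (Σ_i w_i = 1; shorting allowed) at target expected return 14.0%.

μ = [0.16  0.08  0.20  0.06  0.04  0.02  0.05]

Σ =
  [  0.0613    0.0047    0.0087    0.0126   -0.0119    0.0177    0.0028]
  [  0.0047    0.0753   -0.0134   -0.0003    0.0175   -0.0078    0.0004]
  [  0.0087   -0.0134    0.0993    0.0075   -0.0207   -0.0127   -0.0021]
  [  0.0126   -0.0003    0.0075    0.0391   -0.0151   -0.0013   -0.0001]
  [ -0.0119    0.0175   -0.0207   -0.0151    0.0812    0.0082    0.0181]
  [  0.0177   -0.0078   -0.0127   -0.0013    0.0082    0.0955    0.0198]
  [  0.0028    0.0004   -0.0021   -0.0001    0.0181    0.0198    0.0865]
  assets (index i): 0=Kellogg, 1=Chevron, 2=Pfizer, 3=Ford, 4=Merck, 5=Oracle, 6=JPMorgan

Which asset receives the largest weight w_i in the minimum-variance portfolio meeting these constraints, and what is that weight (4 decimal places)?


Kellogg (0.3547)

u=Σ⁻¹μ = [2.2759  1.0137  2.1529  0.8816  1.2557  0.0007  0.2900]
v=Σ⁻¹𝟙 = [8.1045  12.3052  13.8821  27.3770  17.2214  9.5053  5.8308]
a=μᵀu=0.993469  b=𝟙ᵀu=7.870681  c=𝟙ᵀv=94.226303  D=ac−b²=31.663304
λ₁=(c·0.140−b)/D = (94.226303·0.140−7.870681)/31.663304 = 0.168049
λ₂=(a−b·0.140)/D = (0.993469−7.870681·0.140)/31.663304 = -0.003424
w* = 0.168049·u + -0.003424·v:
  w_0 = 0.168049·2.2759 + -0.003424·8.1045 = 0.3547  (Kellogg)
  w_1 = 0.168049·1.0137 + -0.003424·12.3052 = 0.1282  (Chevron)
  w_2 = 0.168049·2.1529 + -0.003424·13.8821 = 0.3143  (Pfizer)
  w_3 = 0.168049·0.8816 + -0.003424·27.3770 = 0.0544  (Ford)
  w_4 = 0.168049·1.2557 + -0.003424·17.2214 = 0.1521  (Merck)
  w_5 = 0.168049·0.0007 + -0.003424·9.5053 = -0.0324  (Oracle)
  w_6 = 0.168049·0.2900 + -0.003424·5.8308 = 0.0288  (JPMorgan)
Σw_i=1.0000  μᵀw=0.1400
σ²=wᵀΣw=λ₁·μ_p+λ₂ = 0.168049·0.140 + -0.003424 = 0.020103 ≈ 0.0201


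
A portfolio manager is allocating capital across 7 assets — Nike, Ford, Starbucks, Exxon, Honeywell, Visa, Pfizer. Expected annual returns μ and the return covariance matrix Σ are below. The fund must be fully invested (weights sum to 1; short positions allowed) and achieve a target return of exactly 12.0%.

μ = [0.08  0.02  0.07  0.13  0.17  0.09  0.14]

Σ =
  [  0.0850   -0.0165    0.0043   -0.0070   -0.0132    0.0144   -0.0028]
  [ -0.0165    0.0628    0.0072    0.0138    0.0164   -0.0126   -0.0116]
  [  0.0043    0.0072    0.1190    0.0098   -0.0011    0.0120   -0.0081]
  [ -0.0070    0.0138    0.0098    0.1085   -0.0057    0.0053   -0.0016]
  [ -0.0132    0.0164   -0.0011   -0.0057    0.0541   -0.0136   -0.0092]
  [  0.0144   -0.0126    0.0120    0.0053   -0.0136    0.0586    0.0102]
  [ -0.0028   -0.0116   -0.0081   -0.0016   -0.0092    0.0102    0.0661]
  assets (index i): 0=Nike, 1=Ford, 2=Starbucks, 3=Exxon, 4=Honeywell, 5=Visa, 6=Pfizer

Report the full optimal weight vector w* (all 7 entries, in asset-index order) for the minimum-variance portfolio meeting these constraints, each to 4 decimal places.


0.1411  0.0795  0.0457  0.0963  0.2996  0.1363  0.2015

g=Σ⁻¹μ = [1.5682  -0.0362  0.4860  1.4644  4.5309  1.4971  2.6727]
h=Σ⁻¹𝟙 = [17.5826  18.5742  5.9030  8.2947  26.0277  17.1587  21.0320]
a=μᵀg=1.628294  b=𝟙ᵀg=12.183084  c=𝟙ᵀh=114.572925  D=ac−b²=38.130872
λ₁=(c·0.120−b)/D = (114.572925·0.120−12.183084)/38.130872 = 0.041060
λ₂=(a−b·0.120)/D = (1.628294−12.183084·0.120)/38.130872 = 0.004362
w* = 0.041060·g + 0.004362·h:
  w_0 = 0.041060·1.5682 + 0.004362·17.5826 = 0.1411  (Nike)
  w_1 = 0.041060·-0.0362 + 0.004362·18.5742 = 0.0795  (Ford)
  w_2 = 0.041060·0.4860 + 0.004362·5.9030 = 0.0457  (Starbucks)
  w_3 = 0.041060·1.4644 + 0.004362·8.2947 = 0.0963  (Exxon)
  w_4 = 0.041060·4.5309 + 0.004362·26.0277 = 0.2996  (Honeywell)
  w_5 = 0.041060·1.4971 + 0.004362·17.1587 = 0.1363  (Visa)
  w_6 = 0.041060·2.6727 + 0.004362·21.0320 = 0.2015  (Pfizer)
Σw_i=1.0000  μᵀw=0.1200
σ²=wᵀΣw=λ₁·μ_p+λ₂ = 0.041060·0.120 + 0.004362 = 0.009289 ≈ 0.0093


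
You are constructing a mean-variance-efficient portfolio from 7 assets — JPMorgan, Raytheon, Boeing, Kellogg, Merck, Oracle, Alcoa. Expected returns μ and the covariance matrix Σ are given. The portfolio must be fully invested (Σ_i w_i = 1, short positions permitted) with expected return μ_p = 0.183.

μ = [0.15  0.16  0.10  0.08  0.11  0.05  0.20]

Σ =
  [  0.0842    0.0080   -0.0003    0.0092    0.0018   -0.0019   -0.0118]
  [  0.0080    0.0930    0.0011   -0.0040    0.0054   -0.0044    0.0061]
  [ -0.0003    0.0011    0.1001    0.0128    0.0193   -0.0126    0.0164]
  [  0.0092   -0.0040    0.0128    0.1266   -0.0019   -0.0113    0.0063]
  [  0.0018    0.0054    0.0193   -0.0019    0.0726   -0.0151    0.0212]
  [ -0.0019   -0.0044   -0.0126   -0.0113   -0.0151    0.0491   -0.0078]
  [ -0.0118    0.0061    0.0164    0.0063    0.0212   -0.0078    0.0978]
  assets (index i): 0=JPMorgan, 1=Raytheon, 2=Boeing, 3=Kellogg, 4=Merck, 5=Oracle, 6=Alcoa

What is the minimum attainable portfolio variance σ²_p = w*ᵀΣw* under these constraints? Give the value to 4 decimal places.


0.0376

x=Σ⁻¹μ = [1.8806  1.4872  0.6563  0.5878  1.0749  2.1718  1.9714]
y=Σ⁻¹𝟙 = [11.4977  10.1591  8.5234  9.1853  14.9349  31.9294  8.2667]
a=μᵀx=1.253802  b=𝟙ᵀx=9.829925  c=𝟙ᵀy=94.496498  D=ac−b²=21.852475
λ₁=(c·0.183−b)/D = (94.496498·0.183−9.829925)/21.852475 = 0.341514
λ₂=(a−b·0.183)/D = (1.253802−9.829925·0.183)/21.852475 = -0.024943
w* = 0.341514·x + -0.024943·y:
  w_0 = 0.341514·1.8806 + -0.024943·11.4977 = 0.3555  (JPMorgan)
  w_1 = 0.341514·1.4872 + -0.024943·10.1591 = 0.2545  (Raytheon)
  w_2 = 0.341514·0.6563 + -0.024943·8.5234 = 0.0115  (Boeing)
  w_3 = 0.341514·0.5878 + -0.024943·9.1853 = -0.0284  (Kellogg)
  w_4 = 0.341514·1.0749 + -0.024943·14.9349 = -0.0054  (Merck)
  w_5 = 0.341514·2.1718 + -0.024943·31.9294 = -0.0547  (Oracle)
  w_6 = 0.341514·1.9714 + -0.024943·8.2667 = 0.4671  (Alcoa)
Σw_i=1.0000  μᵀw=0.1830
σ²=wᵀΣw=λ₁·μ_p+λ₂ = 0.341514·0.183 + -0.024943 = 0.037554 ≈ 0.0376


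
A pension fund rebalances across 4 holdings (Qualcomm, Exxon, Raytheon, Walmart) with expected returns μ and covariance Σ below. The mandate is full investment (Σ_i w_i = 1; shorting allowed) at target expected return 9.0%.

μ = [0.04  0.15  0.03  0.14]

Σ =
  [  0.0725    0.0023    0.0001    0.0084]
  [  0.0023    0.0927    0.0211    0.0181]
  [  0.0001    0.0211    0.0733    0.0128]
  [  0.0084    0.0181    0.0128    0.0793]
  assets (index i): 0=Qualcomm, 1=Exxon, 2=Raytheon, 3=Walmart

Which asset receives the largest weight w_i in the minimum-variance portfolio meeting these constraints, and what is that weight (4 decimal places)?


u=Σ⁻¹μ = [0.3399  1.3811  -0.2425  1.4534]
v=Σ⁻¹𝟙 = [12.6314  6.5396  10.3261  8.1129]
a=μᵀu=0.416957  b=𝟙ᵀu=2.931792  c=𝟙ᵀv=37.610087  D=ac−b²=7.086381
λ₁=(c·0.090−b)/D = (37.610087·0.090−2.931792)/7.086381 = 0.063942
λ₂=(a−b·0.090)/D = (0.416957−2.931792·0.090)/7.086381 = 0.021604
w* = 0.063942·u + 0.021604·v:
  w_0 = 0.063942·0.3399 + 0.021604·12.6314 = 0.2946  (Qualcomm)
  w_1 = 0.063942·1.3811 + 0.021604·6.5396 = 0.2296  (Exxon)
  w_2 = 0.063942·-0.2425 + 0.021604·10.3261 = 0.2076  (Raytheon)
  w_3 = 0.063942·1.4534 + 0.021604·8.1129 = 0.2682  (Walmart)
Σw_i=1.0000  μᵀw=0.0900
σ²=wᵀΣw=λ₁·μ_p+λ₂ = 0.063942·0.090 + 0.021604 = 0.027359 ≈ 0.0274

Qualcomm (0.2946)


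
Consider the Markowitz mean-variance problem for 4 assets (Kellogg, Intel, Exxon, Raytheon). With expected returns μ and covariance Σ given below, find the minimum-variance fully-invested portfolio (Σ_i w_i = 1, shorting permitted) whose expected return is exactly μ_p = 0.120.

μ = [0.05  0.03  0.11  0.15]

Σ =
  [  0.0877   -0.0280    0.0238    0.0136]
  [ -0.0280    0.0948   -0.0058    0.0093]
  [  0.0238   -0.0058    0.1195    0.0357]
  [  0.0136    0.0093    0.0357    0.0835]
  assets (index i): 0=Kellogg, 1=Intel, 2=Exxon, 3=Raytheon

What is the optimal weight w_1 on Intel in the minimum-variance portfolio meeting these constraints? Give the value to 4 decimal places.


g=Σ⁻¹μ = [0.3097  0.2823  0.4131  1.5379]
h=Σ⁻¹𝟙 = [13.7866  14.2811  4.4525  6.2363]
a=μᵀg=0.300080  b=𝟙ᵀg=2.542989  c=𝟙ᵀh=38.756603  D=ac−b²=5.163271
λ₁=(c·0.120−b)/D = (38.756603·0.120−2.542989)/5.163271 = 0.408230
λ₂=(a−b·0.120)/D = (0.300080−2.542989·0.120)/5.163271 = -0.000984
w* = 0.408230·g + -0.000984·h:
  w_0 = 0.408230·0.3097 + -0.000984·13.7866 = 0.1129  (Kellogg)
  w_1 = 0.408230·0.2823 + -0.000984·14.2811 = 0.1012  (Intel)
  w_2 = 0.408230·0.4131 + -0.000984·4.4525 = 0.1643  (Exxon)
  w_3 = 0.408230·1.5379 + -0.000984·6.2363 = 0.6217  (Raytheon)
Σw_i=1.0000  μᵀw=0.1200
σ²=wᵀΣw=λ₁·μ_p+λ₂ = 0.408230·0.120 + -0.000984 = 0.048004 ≈ 0.0480

0.1012


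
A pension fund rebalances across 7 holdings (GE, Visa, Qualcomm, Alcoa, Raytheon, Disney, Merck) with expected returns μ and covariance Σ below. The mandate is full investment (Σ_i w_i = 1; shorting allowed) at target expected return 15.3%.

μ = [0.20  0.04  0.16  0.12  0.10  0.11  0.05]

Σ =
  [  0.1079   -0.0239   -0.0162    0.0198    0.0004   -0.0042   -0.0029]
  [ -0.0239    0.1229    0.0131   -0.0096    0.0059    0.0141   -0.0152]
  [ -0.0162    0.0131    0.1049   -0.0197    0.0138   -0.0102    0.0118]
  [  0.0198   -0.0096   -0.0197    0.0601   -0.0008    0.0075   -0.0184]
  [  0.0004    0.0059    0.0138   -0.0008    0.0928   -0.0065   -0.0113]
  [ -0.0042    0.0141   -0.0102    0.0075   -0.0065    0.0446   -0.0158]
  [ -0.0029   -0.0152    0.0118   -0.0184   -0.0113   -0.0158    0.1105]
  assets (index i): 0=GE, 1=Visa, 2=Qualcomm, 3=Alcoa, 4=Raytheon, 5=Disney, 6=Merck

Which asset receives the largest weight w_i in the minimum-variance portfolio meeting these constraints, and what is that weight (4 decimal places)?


Disney (0.2903)

u=Σ⁻¹μ = [2.0427  0.3725  2.2213  2.0985  1.1173  3.3039  1.2562]
v=Σ⁻¹𝟙 = [10.9044  8.8603  13.1142  20.8938  12.5680  28.3305  17.9696]
a=μᵀu=1.568639  b=𝟙ᵀu=12.412456  c=𝟙ᵀv=112.640728  D=ac−b²=22.623570
λ₁=(c·0.153−b)/D = (112.640728·0.153−12.412456)/22.623570 = 0.213122
λ₂=(a−b·0.153)/D = (1.568639−12.412456·0.153)/22.623570 = -0.014607
w* = 0.213122·u + -0.014607·v:
  w_0 = 0.213122·2.0427 + -0.014607·10.9044 = 0.2761  (GE)
  w_1 = 0.213122·0.3725 + -0.014607·8.8603 = -0.0500  (Visa)
  w_2 = 0.213122·2.2213 + -0.014607·13.1142 = 0.2818  (Qualcomm)
  w_3 = 0.213122·2.0985 + -0.014607·20.8938 = 0.1420  (Alcoa)
  w_4 = 0.213122·1.1173 + -0.014607·12.5680 = 0.0545  (Raytheon)
  w_5 = 0.213122·3.3039 + -0.014607·28.3305 = 0.2903  (Disney)
  w_6 = 0.213122·1.2562 + -0.014607·17.9696 = 0.0052  (Merck)
Σw_i=1.0000  μᵀw=0.1530
σ²=wᵀΣw=λ₁·μ_p+λ₂ = 0.213122·0.153 + -0.014607 = 0.018000 ≈ 0.0180


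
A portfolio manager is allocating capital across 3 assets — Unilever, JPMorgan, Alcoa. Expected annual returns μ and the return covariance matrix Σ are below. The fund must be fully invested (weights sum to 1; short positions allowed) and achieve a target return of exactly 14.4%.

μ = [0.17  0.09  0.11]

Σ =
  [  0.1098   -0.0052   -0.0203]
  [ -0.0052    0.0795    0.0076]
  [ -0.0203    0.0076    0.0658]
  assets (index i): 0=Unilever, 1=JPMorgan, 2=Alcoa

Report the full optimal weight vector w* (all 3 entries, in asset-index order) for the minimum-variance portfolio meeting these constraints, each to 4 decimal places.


0.5741  0.0223  0.4036

u=Σ⁻¹μ = [1.9988  1.0557  2.1664]
v=Σ⁻¹𝟙 = [12.9613  11.7207  17.8425]
a=μᵀu=0.673120  b=𝟙ᵀu=5.220960  c=𝟙ᵀv=42.524507  D=ac−b²=1.365659
λ₁=(c·0.144−b)/D = (42.524507·0.144−5.220960)/1.365659 = 0.660904
λ₂=(a−b·0.144)/D = (0.673120−5.220960·0.144)/1.365659 = -0.057627
w* = 0.660904·u + -0.057627·v:
  w_0 = 0.660904·1.9988 + -0.057627·12.9613 = 0.5741  (Unilever)
  w_1 = 0.660904·1.0557 + -0.057627·11.7207 = 0.0223  (JPMorgan)
  w_2 = 0.660904·2.1664 + -0.057627·17.8425 = 0.4036  (Alcoa)
Σw_i=1.0000  μᵀw=0.1440
σ²=wᵀΣw=λ₁·μ_p+λ₂ = 0.660904·0.144 + -0.057627 = 0.037543 ≈ 0.0375


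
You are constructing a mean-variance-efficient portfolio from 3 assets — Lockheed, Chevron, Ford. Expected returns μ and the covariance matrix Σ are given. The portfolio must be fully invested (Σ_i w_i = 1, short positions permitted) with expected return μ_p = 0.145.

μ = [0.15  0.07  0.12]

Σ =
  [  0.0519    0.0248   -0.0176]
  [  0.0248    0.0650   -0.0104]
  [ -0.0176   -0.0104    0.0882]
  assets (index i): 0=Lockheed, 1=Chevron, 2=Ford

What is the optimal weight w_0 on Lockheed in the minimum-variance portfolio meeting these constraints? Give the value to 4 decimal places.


x=Σ⁻¹μ = [3.5731  0.0463  2.0790]
y=Σ⁻¹𝟙 = [19.8855  10.4435  16.5374]
a=μᵀx=0.788680  b=𝟙ᵀx=5.698362  c=𝟙ᵀy=46.866426  D=ac−b²=4.491300
λ₁=(c·0.145−b)/D = (46.866426·0.145−5.698362)/4.491300 = 0.244310
λ₂=(a−b·0.145)/D = (0.788680−5.698362·0.145)/4.491300 = -0.008368
w* = 0.244310·x + -0.008368·y:
  w_0 = 0.244310·3.5731 + -0.008368·19.8855 = 0.7065  (Lockheed)
  w_1 = 0.244310·0.0463 + -0.008368·10.4435 = -0.0761  (Chevron)
  w_2 = 0.244310·2.0790 + -0.008368·16.5374 = 0.3695  (Ford)
Σw_i=1.0000  μᵀw=0.1450
σ²=wᵀΣw=λ₁·μ_p+λ₂ = 0.244310·0.145 + -0.008368 = 0.027057 ≈ 0.0271

0.7065


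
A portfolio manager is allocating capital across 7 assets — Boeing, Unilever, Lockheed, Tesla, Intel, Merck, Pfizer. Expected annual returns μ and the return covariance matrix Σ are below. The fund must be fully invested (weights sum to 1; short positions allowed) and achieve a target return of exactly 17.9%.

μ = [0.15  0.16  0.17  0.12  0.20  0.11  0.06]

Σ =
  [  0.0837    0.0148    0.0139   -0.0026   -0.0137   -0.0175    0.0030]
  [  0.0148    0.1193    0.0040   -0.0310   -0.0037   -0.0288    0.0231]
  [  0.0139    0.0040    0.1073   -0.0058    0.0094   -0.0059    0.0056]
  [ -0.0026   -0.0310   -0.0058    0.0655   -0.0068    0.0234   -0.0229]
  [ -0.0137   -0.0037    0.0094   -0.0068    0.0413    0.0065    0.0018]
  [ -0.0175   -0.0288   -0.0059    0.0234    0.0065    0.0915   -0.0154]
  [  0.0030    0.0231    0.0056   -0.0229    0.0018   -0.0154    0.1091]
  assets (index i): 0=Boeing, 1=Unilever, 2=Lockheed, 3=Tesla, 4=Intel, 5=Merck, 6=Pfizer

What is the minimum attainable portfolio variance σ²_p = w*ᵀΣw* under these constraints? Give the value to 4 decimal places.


u=Σ⁻¹μ = [2.5890  2.2488  0.8538  3.5253  6.0570  1.2591  0.7765]
v=Σ⁻¹𝟙 = [16.5914  14.5871  5.3084  26.5262  31.7625  12.0306  12.0906]
a=μᵀu=2.712834  b=𝟙ᵀu=17.309533  c=𝟙ᵀv=118.896917  D=ac−b²=22.927682
λ₁=(c·0.179−b)/D = (118.896917·0.179−17.309533)/22.927682 = 0.173285
λ₂=(a−b·0.179)/D = (2.712834−17.309533·0.179)/22.927682 = -0.016817
w* = 0.173285·u + -0.016817·v:
  w_0 = 0.173285·2.5890 + -0.016817·16.5914 = 0.1696  (Boeing)
  w_1 = 0.173285·2.2488 + -0.016817·14.5871 = 0.1444  (Unilever)
  w_2 = 0.173285·0.8538 + -0.016817·5.3084 = 0.0587  (Lockheed)
  w_3 = 0.173285·3.5253 + -0.016817·26.5262 = 0.1648  (Tesla)
  w_4 = 0.173285·6.0570 + -0.016817·31.7625 = 0.5154  (Intel)
  w_5 = 0.173285·1.2591 + -0.016817·12.0306 = 0.0159  (Merck)
  w_6 = 0.173285·0.7765 + -0.016817·12.0906 = -0.0688  (Pfizer)
Σw_i=1.0000  μᵀw=0.1790
σ²=wᵀΣw=λ₁·μ_p+λ₂ = 0.173285·0.179 + -0.016817 = 0.014201 ≈ 0.0142

0.0142


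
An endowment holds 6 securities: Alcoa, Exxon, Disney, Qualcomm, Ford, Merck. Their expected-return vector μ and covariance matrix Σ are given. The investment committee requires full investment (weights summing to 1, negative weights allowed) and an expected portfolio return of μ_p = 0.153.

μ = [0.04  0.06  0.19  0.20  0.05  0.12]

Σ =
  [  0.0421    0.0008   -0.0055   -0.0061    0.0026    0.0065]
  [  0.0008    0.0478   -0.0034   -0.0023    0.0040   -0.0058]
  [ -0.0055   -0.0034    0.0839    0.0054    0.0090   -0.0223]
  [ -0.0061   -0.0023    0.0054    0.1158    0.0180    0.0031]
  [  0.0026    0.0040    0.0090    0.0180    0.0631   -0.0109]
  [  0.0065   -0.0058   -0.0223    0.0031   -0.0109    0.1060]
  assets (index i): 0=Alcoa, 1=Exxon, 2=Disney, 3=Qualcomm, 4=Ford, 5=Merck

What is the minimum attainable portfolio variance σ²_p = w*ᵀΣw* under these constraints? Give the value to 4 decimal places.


g=Σ⁻¹μ = [1.2511  1.7085  2.7515  1.6438  0.0624  1.6860]
h=Σ⁻¹𝟙 = [23.7327  22.7454  16.3175  7.4521  11.3247  13.6026]
a=μᵀg=1.209542  b=𝟙ᵀg=9.103335  c=𝟙ᵀh=95.175033  D=ac−b²=32.247527
λ₁=(c·0.153−b)/D = (95.175033·0.153−9.103335)/32.247527 = 0.169267
λ₂=(a−b·0.153)/D = (1.209542−9.103335·0.153)/32.247527 = -0.005683
w* = 0.169267·g + -0.005683·h:
  w_0 = 0.169267·1.2511 + -0.005683·23.7327 = 0.0769  (Alcoa)
  w_1 = 0.169267·1.7085 + -0.005683·22.7454 = 0.1599  (Exxon)
  w_2 = 0.169267·2.7515 + -0.005683·16.3175 = 0.3730  (Disney)
  w_3 = 0.169267·1.6438 + -0.005683·7.4521 = 0.2359  (Qualcomm)
  w_4 = 0.169267·0.0624 + -0.005683·11.3247 = -0.0538  (Ford)
  w_5 = 0.169267·1.6860 + -0.005683·13.6026 = 0.2081  (Merck)
Σw_i=1.0000  μᵀw=0.1530
σ²=wᵀΣw=λ₁·μ_p+λ₂ = 0.169267·0.153 + -0.005683 = 0.020215 ≈ 0.0202

0.0202


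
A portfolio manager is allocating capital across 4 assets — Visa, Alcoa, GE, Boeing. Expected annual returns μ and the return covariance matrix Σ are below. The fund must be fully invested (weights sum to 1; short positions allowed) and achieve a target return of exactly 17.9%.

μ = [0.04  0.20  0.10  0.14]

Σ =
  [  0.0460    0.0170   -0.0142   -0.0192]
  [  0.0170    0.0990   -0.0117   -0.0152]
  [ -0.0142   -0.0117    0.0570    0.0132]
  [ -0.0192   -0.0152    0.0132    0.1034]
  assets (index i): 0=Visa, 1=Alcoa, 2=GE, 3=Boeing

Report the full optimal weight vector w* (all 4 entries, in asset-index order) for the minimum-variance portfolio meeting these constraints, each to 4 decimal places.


-0.1446  0.5859  0.2652  0.2934

p=Σ⁻¹μ = [1.3934  2.2958  2.1858  1.6712]
q=Σ⁻¹𝟙 = [31.3896  9.6898  24.1473  13.8416]
a=μᵀp=0.967438  b=𝟙ᵀp=7.546101  c=𝟙ᵀq=79.068330  D=ac−b²=19.550077
λ₁=(c·0.179−b)/D = (79.068330·0.179−7.546101)/19.550077 = 0.337959
λ₂=(a−b·0.179)/D = (0.967438−7.546101·0.179)/19.550077 = -0.019607
w* = 0.337959·p + -0.019607·q:
  w_0 = 0.337959·1.3934 + -0.019607·31.3896 = -0.1446  (Visa)
  w_1 = 0.337959·2.2958 + -0.019607·9.6898 = 0.5859  (Alcoa)
  w_2 = 0.337959·2.1858 + -0.019607·24.1473 = 0.2652  (GE)
  w_3 = 0.337959·1.6712 + -0.019607·13.8416 = 0.2934  (Boeing)
Σw_i=1.0000  μᵀw=0.1790
σ²=wᵀΣw=λ₁·μ_p+λ₂ = 0.337959·0.179 + -0.019607 = 0.040888 ≈ 0.0409


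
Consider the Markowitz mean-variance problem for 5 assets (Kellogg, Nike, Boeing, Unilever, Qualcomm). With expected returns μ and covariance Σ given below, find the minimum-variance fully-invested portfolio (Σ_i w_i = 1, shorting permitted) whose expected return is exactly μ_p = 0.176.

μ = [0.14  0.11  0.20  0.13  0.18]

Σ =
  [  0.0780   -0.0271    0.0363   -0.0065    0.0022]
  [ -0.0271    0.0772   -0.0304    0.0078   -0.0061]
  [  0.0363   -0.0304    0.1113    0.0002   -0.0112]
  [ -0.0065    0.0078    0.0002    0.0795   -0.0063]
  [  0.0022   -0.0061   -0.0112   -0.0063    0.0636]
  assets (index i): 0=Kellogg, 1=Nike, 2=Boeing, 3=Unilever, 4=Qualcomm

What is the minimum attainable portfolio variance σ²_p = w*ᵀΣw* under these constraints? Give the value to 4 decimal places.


p=Σ⁻¹μ = [1.7914  3.1236  2.4320  1.7600  3.6704]
q=Σ⁻¹𝟙 = [15.7963  23.7006  12.3895  13.1728  20.9367]
a=μᵀp=1.970281  b=𝟙ᵀp=12.777500  c=𝟙ᵀq=85.995786  D=ac−b²=6.171374
λ₁=(c·0.176−b)/D = (85.995786·0.176−12.777500)/6.171374 = 0.382047
λ₂=(a−b·0.176)/D = (1.970281−12.777500·0.176)/6.171374 = -0.045137
w* = 0.382047·p + -0.045137·q:
  w_0 = 0.382047·1.7914 + -0.045137·15.7963 = -0.0286  (Kellogg)
  w_1 = 0.382047·3.1236 + -0.045137·23.7006 = 0.1236  (Nike)
  w_2 = 0.382047·2.4320 + -0.045137·12.3895 = 0.3699  (Boeing)
  w_3 = 0.382047·1.7600 + -0.045137·13.1728 = 0.0778  (Unilever)
  w_4 = 0.382047·3.6704 + -0.045137·20.9367 = 0.4573  (Qualcomm)
Σw_i=1.0000  μᵀw=0.1760
σ²=wᵀΣw=λ₁·μ_p+λ₂ = 0.382047·0.176 + -0.045137 = 0.022103 ≈ 0.0221

0.0221


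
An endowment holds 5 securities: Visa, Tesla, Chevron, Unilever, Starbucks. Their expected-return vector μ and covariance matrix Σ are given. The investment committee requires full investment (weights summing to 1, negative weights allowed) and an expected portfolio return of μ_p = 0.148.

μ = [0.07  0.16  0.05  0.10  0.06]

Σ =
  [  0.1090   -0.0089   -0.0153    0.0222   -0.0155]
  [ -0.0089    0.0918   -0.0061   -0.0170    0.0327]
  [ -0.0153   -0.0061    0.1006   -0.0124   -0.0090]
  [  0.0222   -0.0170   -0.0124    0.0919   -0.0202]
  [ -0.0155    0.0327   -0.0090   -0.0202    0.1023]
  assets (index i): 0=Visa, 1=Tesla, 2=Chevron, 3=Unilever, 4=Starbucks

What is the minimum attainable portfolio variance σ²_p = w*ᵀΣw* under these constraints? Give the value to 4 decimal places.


0.0498

p=Σ⁻¹μ = [0.6920  1.9985  0.9490  1.5143  0.4350]
q=Σ⁻¹𝟙 = [10.8943  11.4497  15.2312  15.0788  12.0834]
a=μᵀp=0.593197  b=𝟙ᵀp=5.588995  c=𝟙ᵀq=64.737351  D=ac−b²=7.165162
λ₁=(c·0.148−b)/D = (64.737351·0.148−5.588995)/7.165162 = 0.557159
λ₂=(a−b·0.148)/D = (0.593197−5.588995·0.148)/7.165162 = -0.032654
w* = 0.557159·p + -0.032654·q:
  w_0 = 0.557159·0.6920 + -0.032654·10.8943 = 0.0298  (Visa)
  w_1 = 0.557159·1.9985 + -0.032654·11.4497 = 0.7396  (Tesla)
  w_2 = 0.557159·0.9490 + -0.032654·15.2312 = 0.0314  (Chevron)
  w_3 = 0.557159·1.5143 + -0.032654·15.0788 = 0.3513  (Unilever)
  w_4 = 0.557159·0.4350 + -0.032654·12.0834 = -0.1522  (Starbucks)
Σw_i=1.0000  μᵀw=0.1480
σ²=wᵀΣw=λ₁·μ_p+λ₂ = 0.557159·0.148 + -0.032654 = 0.049805 ≈ 0.0498


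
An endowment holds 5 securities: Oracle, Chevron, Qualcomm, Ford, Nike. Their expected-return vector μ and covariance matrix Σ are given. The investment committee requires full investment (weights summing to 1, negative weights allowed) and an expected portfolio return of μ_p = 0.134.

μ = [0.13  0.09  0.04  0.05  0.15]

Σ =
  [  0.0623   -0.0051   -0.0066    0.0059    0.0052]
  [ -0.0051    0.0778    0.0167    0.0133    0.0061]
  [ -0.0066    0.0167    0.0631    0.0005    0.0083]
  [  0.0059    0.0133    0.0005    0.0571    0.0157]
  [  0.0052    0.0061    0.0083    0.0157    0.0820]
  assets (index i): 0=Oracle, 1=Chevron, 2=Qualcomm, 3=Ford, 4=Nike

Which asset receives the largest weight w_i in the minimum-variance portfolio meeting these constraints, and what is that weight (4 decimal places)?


Oracle (0.4537)

u=Σ⁻¹μ = [2.0850  1.0994  0.3526  -0.0351  1.5863]
v=Σ⁻¹𝟙 = [16.5629  8.2850  14.3994  11.8770  6.7970]
a=μᵀu=0.620286  b=𝟙ᵀu=5.088204  c=𝟙ᵀv=57.921317  D=ac−b²=10.037984
λ₁=(c·0.134−b)/D = (57.921317·0.134−5.088204)/10.037984 = 0.266314
λ₂=(a−b·0.134)/D = (0.620286−5.088204·0.134)/10.037984 = -0.006130
w* = 0.266314·u + -0.006130·v:
  w_0 = 0.266314·2.0850 + -0.006130·16.5629 = 0.4537  (Oracle)
  w_1 = 0.266314·1.0994 + -0.006130·8.2850 = 0.2420  (Chevron)
  w_2 = 0.266314·0.3526 + -0.006130·14.3994 = 0.0056  (Qualcomm)
  w_3 = 0.266314·-0.0351 + -0.006130·11.8770 = -0.0822  (Ford)
  w_4 = 0.266314·1.5863 + -0.006130·6.7970 = 0.3808  (Nike)
Σw_i=1.0000  μᵀw=0.1340
σ²=wᵀΣw=λ₁·μ_p+λ₂ = 0.266314·0.134 + -0.006130 = 0.029556 ≈ 0.0296


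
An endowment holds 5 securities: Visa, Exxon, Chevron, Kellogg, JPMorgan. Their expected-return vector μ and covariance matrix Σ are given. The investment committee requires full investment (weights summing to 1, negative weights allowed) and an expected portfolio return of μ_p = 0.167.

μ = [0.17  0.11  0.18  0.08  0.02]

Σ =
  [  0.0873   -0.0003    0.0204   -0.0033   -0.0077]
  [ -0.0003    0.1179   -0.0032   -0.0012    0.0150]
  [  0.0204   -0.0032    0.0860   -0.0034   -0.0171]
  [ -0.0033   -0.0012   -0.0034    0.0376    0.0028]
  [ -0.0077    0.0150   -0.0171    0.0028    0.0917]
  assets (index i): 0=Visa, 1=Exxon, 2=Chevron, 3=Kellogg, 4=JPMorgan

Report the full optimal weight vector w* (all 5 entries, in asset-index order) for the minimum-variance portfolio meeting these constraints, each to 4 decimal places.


p=Σ⁻¹μ = [1.6337  0.9527  1.9340  2.4402  0.4856]
q=Σ⁻¹𝟙 = [10.5905  7.6048  12.9135  28.0344  12.1025]
a=μᵀp=0.935569  b=𝟙ᵀp=7.446136  c=𝟙ᵀq=71.245637  D=ac−b²=11.210255
λ₁=(c·0.167−b)/D = (71.245637·0.167−7.446136)/11.210255 = 0.397126
λ₂=(a−b·0.167)/D = (0.935569−7.446136·0.167)/11.210255 = -0.027469
w* = 0.397126·p + -0.027469·q:
  w_0 = 0.397126·1.6337 + -0.027469·10.5905 = 0.3579  (Visa)
  w_1 = 0.397126·0.9527 + -0.027469·7.6048 = 0.1694  (Exxon)
  w_2 = 0.397126·1.9340 + -0.027469·12.9135 = 0.4133  (Chevron)
  w_3 = 0.397126·2.4402 + -0.027469·28.0344 = 0.1990  (Kellogg)
  w_4 = 0.397126·0.4856 + -0.027469·12.1025 = -0.1396  (JPMorgan)
Σw_i=1.0000  μᵀw=0.1670
σ²=wᵀΣw=λ₁·μ_p+λ₂ = 0.397126·0.167 + -0.027469 = 0.038851 ≈ 0.0389

0.3579  0.1694  0.4133  0.1990  -0.1396


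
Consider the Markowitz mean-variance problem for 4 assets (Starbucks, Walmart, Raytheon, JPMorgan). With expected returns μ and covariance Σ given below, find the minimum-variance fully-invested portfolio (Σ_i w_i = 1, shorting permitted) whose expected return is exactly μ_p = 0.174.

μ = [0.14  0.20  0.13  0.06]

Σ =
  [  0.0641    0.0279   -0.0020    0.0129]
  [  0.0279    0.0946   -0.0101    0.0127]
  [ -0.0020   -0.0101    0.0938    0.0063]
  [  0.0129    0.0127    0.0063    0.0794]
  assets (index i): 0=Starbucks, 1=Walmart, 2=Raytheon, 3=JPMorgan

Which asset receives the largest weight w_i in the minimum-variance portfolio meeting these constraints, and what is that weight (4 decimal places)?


Walmart (0.4831)

x=Σ⁻¹μ = [1.4050  1.8578  1.6090  0.1026]
y=Σ⁻¹𝟙 = [10.9908  7.3389  11.0976  8.7544]
a=μᵀx=0.783594  b=𝟙ᵀx=4.974439  c=𝟙ᵀy=38.181657  D=ac−b²=5.173866
λ₁=(c·0.174−b)/D = (38.181657·0.174−4.974439)/5.173866 = 0.322616
λ₂=(a−b·0.174)/D = (0.783594−4.974439·0.174)/5.173866 = -0.015841
w* = 0.322616·x + -0.015841·y:
  w_0 = 0.322616·1.4050 + -0.015841·10.9908 = 0.2792  (Starbucks)
  w_1 = 0.322616·1.8578 + -0.015841·7.3389 = 0.4831  (Walmart)
  w_2 = 0.322616·1.6090 + -0.015841·11.0976 = 0.3433  (Raytheon)
  w_3 = 0.322616·0.1026 + -0.015841·8.7544 = -0.1056  (JPMorgan)
Σw_i=1.0000  μᵀw=0.1740
σ²=wᵀΣw=λ₁·μ_p+λ₂ = 0.322616·0.174 + -0.015841 = 0.040294 ≈ 0.0403


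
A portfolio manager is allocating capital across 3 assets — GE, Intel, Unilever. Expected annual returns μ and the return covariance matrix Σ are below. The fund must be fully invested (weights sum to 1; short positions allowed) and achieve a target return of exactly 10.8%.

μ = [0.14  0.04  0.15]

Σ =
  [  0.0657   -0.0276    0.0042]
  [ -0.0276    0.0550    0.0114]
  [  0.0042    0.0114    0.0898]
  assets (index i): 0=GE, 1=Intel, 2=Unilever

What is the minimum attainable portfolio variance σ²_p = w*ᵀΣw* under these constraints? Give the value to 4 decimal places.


x=Σ⁻¹μ = [2.8388  1.8827  1.2986]
y=Σ⁻¹𝟙 = [27.8343  30.9250  5.9081]
a=μᵀx=0.667525  b=𝟙ᵀx=6.020027  c=𝟙ᵀy=64.667469  D=ac−b²=6.926403
λ₁=(c·0.108−b)/D = (64.667469·0.108−6.020027)/6.926403 = 0.139186
λ₂=(a−b·0.108)/D = (0.667525−6.020027·0.108)/6.926403 = 0.002507
w* = 0.139186·x + 0.002507·y:
  w_0 = 0.139186·2.8388 + 0.002507·27.8343 = 0.4649  (GE)
  w_1 = 0.139186·1.8827 + 0.002507·30.9250 = 0.3396  (Intel)
  w_2 = 0.139186·1.2986 + 0.002507·5.9081 = 0.1956  (Unilever)
Σw_i=1.0000  μᵀw=0.1080
σ²=wᵀΣw=λ₁·μ_p+λ₂ = 0.139186·0.108 + 0.002507 = 0.017539 ≈ 0.0175

0.0175


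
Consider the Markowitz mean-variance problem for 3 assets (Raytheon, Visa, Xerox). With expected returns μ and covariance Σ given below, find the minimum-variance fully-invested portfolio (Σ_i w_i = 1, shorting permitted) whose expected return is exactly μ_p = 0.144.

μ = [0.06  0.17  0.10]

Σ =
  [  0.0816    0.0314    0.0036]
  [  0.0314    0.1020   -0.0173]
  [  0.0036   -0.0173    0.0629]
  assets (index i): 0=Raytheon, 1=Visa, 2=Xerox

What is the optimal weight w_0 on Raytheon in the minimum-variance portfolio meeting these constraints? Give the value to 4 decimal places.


u=Σ⁻¹μ = [-0.1630  2.0854  2.1727]
v=Σ⁻¹𝟙 = [7.3375  10.6680  18.4124]
a=μᵀu=0.562001  b=𝟙ᵀu=4.095055  c=𝟙ᵀv=36.417939  D=ac−b²=3.697449
λ₁=(c·0.144−b)/D = (36.417939·0.144−4.095055)/3.697449 = 0.310789
λ₂=(a−b·0.144)/D = (0.562001−4.095055·0.144)/3.697449 = -0.007488
w* = 0.310789·u + -0.007488·v:
  w_0 = 0.310789·-0.1630 + -0.007488·7.3375 = -0.1056  (Raytheon)
  w_1 = 0.310789·2.0854 + -0.007488·10.6680 = 0.5682  (Visa)
  w_2 = 0.310789·2.1727 + -0.007488·18.4124 = 0.5374  (Xerox)
Σw_i=1.0000  μᵀw=0.1440
σ²=wᵀΣw=λ₁·μ_p+λ₂ = 0.310789·0.144 + -0.007488 = 0.037266 ≈ 0.0373

-0.1056


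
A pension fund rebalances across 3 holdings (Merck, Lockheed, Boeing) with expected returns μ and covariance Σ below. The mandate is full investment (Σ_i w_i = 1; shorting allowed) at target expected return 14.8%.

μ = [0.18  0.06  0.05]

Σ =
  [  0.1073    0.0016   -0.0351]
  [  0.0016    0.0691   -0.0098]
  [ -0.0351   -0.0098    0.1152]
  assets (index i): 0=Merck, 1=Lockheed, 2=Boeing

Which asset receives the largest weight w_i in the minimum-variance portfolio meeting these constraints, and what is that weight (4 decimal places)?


p=Σ⁻¹μ = [2.0350  0.9825  1.1377]
q=Σ⁻¹𝟙 = [13.7373  16.1735  14.2420]
a=μᵀp=0.482143  b=𝟙ᵀp=4.155237  c=𝟙ᵀq=44.152925  D=ac−b²=4.022008
λ₁=(c·0.148−b)/D = (44.152925·0.148−4.155237)/4.022008 = 0.591594
λ₂=(a−b·0.148)/D = (0.482143−4.155237·0.148)/4.022008 = -0.033026
w* = 0.591594·p + -0.033026·q:
  w_0 = 0.591594·2.0350 + -0.033026·13.7373 = 0.7502  (Merck)
  w_1 = 0.591594·0.9825 + -0.033026·16.1735 = 0.0471  (Lockheed)
  w_2 = 0.591594·1.1377 + -0.033026·14.2420 = 0.2027  (Boeing)
Σw_i=1.0000  μᵀw=0.1480
σ²=wᵀΣw=λ₁·μ_p+λ₂ = 0.591594·0.148 + -0.033026 = 0.054529 ≈ 0.0545

Merck (0.7502)


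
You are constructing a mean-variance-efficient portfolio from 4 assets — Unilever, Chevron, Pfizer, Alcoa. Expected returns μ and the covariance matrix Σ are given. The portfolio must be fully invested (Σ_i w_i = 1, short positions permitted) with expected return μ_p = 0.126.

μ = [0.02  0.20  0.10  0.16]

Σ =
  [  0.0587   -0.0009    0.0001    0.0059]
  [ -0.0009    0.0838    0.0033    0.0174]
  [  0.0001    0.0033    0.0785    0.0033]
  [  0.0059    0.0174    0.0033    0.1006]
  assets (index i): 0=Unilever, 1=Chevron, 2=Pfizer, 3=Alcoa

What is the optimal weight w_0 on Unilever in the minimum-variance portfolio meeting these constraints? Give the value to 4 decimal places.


0.2263

x=Σ⁻¹μ = [0.2529  2.1006  1.1359  1.1750]
y=Σ⁻¹𝟙 = [16.4874  10.2233  12.0017  6.8115]
a=μᵀx=0.726777  b=𝟙ᵀx=4.664419  c=𝟙ᵀy=45.523958  D=ac−b²=11.328976
λ₁=(c·0.126−b)/D = (45.523958·0.126−4.664419)/11.328976 = 0.094589
λ₂=(a−b·0.126)/D = (0.726777−4.664419·0.126)/11.328976 = 0.012275
w* = 0.094589·x + 0.012275·y:
  w_0 = 0.094589·0.2529 + 0.012275·16.4874 = 0.2263  (Unilever)
  w_1 = 0.094589·2.1006 + 0.012275·10.2233 = 0.3242  (Chevron)
  w_2 = 0.094589·1.1359 + 0.012275·12.0017 = 0.2548  (Pfizer)
  w_3 = 0.094589·1.1750 + 0.012275·6.8115 = 0.1948  (Alcoa)
Σw_i=1.0000  μᵀw=0.1260
σ²=wᵀΣw=λ₁·μ_p+λ₂ = 0.094589·0.126 + 0.012275 = 0.024193 ≈ 0.0242


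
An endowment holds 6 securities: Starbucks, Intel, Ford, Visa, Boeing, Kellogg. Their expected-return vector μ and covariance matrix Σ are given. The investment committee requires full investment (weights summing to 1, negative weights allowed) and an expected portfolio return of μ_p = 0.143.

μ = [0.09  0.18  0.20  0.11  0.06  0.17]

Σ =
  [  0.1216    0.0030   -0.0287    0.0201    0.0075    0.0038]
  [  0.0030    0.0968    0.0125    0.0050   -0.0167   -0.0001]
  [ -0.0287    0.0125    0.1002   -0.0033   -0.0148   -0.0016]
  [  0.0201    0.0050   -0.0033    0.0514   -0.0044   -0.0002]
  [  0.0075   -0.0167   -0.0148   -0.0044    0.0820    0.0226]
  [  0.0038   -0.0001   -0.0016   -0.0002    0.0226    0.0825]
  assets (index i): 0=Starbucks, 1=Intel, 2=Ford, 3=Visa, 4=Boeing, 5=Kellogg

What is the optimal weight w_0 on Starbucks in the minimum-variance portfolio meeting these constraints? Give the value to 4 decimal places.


0.0896

x=Σ⁻¹μ = [0.8009  1.6188  2.2632  1.9076  1.0030  1.7994]
y=Σ⁻¹𝟙 = [7.0817  9.9813  13.6648  17.8892  14.7834  8.0657]
a=μᵀx=1.392021  b=𝟙ᵀx=9.392941  c=𝟙ᵀy=71.466180  D=ac−b²=11.255095
λ₁=(c·0.143−b)/D = (71.466180·0.143−9.392941)/11.255095 = 0.073453
λ₂=(a−b·0.143)/D = (1.392021−9.392941·0.143)/11.255095 = 0.004339
w* = 0.073453·x + 0.004339·y:
  w_0 = 0.073453·0.8009 + 0.004339·7.0817 = 0.0896  (Starbucks)
  w_1 = 0.073453·1.6188 + 0.004339·9.9813 = 0.1622  (Intel)
  w_2 = 0.073453·2.2632 + 0.004339·13.6648 = 0.2255  (Ford)
  w_3 = 0.073453·1.9076 + 0.004339·17.8892 = 0.2177  (Visa)
  w_4 = 0.073453·1.0030 + 0.004339·14.7834 = 0.1378  (Boeing)
  w_5 = 0.073453·1.7994 + 0.004339·8.0657 = 0.1672  (Kellogg)
Σw_i=1.0000  μᵀw=0.1430
σ²=wᵀΣw=λ₁·μ_p+λ₂ = 0.073453·0.143 + 0.004339 = 0.014842 ≈ 0.0148


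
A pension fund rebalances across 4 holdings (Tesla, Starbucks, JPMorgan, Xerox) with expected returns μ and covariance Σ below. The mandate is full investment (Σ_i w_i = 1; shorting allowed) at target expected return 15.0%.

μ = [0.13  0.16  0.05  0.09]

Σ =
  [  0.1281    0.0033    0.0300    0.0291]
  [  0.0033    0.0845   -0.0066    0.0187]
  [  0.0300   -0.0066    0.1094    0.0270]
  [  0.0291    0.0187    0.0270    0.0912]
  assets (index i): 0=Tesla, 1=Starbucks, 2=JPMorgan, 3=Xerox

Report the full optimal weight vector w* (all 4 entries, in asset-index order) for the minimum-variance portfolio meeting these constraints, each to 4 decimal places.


0.3186  0.6673  -0.0137  0.0278

x=Σ⁻¹μ = [0.8447  1.8233  0.2704  0.2634]
y=Σ⁻¹𝟙 = [4.6688  11.1055  7.2864  5.0409]
a=μᵀx=0.438770  b=𝟙ᵀx=3.201828  c=𝟙ᵀy=28.101604  D=ac−b²=2.078437
λ₁=(c·0.150−b)/D = (28.101604·0.150−3.201828)/2.078437 = 0.487584
λ₂=(a−b·0.150)/D = (0.438770−3.201828·0.150)/2.078437 = -0.019969
w* = 0.487584·x + -0.019969·y:
  w_0 = 0.487584·0.8447 + -0.019969·4.6688 = 0.3186  (Tesla)
  w_1 = 0.487584·1.8233 + -0.019969·11.1055 = 0.6673  (Starbucks)
  w_2 = 0.487584·0.2704 + -0.019969·7.2864 = -0.0137  (JPMorgan)
  w_3 = 0.487584·0.2634 + -0.019969·5.0409 = 0.0278  (Xerox)
Σw_i=1.0000  μᵀw=0.1500
σ²=wᵀΣw=λ₁·μ_p+λ₂ = 0.487584·0.150 + -0.019969 = 0.053169 ≈ 0.0532


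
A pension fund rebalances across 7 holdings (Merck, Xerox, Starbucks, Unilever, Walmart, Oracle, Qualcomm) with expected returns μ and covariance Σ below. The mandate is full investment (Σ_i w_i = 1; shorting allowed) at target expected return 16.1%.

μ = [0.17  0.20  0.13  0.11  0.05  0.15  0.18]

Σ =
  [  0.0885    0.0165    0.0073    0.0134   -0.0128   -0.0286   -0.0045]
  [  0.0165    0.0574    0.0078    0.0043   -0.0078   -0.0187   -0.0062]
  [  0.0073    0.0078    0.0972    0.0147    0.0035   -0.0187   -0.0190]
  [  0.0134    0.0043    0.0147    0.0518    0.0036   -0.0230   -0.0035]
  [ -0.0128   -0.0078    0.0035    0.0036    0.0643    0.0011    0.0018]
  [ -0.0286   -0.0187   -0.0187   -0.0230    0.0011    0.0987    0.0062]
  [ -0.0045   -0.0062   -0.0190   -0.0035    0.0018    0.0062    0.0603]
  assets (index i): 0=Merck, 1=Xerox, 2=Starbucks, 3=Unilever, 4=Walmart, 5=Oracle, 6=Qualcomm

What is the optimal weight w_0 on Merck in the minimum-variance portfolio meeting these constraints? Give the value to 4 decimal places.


x=Σ⁻¹μ = [2.1657  4.1983  1.8765  2.4586  1.3072  3.6115  3.9020]
y=Σ⁻¹𝟙 = [14.4532  22.7876  12.5259  21.1539  18.2914  24.3458  22.1308]
a=μᵀx=3.031669  b=𝟙ᵀx=19.519846  c=𝟙ᵀy=135.688590  D=ac−b²=30.338439
λ₁=(c·0.161−b)/D = (135.688590·0.161−19.519846)/30.338439 = 0.076669
λ₂=(a−b·0.161)/D = (3.031669−19.519846·0.161)/30.338439 = -0.003660
w* = 0.076669·x + -0.003660·y:
  w_0 = 0.076669·2.1657 + -0.003660·14.4532 = 0.1131  (Merck)
  w_1 = 0.076669·4.1983 + -0.003660·22.7876 = 0.2385  (Xerox)
  w_2 = 0.076669·1.8765 + -0.003660·12.5259 = 0.0980  (Starbucks)
  w_3 = 0.076669·2.4586 + -0.003660·21.1539 = 0.1111  (Unilever)
  w_4 = 0.076669·1.3072 + -0.003660·18.2914 = 0.0333  (Walmart)
  w_5 = 0.076669·3.6115 + -0.003660·24.3458 = 0.1878  (Oracle)
  w_6 = 0.076669·3.9020 + -0.003660·22.1308 = 0.2182  (Qualcomm)
Σw_i=1.0000  μᵀw=0.1610
σ²=wᵀΣw=λ₁·μ_p+λ₂ = 0.076669·0.161 + -0.003660 = 0.008684 ≈ 0.0087

0.1131


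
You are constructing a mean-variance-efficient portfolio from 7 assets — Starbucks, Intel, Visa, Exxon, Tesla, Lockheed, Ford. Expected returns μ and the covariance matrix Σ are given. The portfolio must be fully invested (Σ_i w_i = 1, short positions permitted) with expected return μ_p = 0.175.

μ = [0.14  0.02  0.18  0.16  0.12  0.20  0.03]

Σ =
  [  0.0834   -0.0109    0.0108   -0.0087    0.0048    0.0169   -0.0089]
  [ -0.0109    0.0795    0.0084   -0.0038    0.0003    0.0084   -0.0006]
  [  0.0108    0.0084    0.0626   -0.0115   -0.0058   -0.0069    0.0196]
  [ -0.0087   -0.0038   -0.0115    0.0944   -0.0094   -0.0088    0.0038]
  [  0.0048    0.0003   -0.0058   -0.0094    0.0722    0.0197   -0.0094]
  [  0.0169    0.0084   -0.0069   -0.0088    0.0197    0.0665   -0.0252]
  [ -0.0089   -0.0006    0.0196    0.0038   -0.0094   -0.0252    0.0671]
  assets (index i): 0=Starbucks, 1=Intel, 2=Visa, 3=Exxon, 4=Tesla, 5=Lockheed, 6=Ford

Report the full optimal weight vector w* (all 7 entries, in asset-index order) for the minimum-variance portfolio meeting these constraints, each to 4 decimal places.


x=Σ⁻¹μ = [0.7764  -0.2512  3.4912  2.6089  1.3998  3.4677  0.8787]
y=Σ⁻¹𝟙 = [11.4488  11.8629  12.0686  15.7994  13.9352  17.6899  20.7035]
a=μᵀx=2.037413  b=𝟙ᵀx=12.371650  c=𝟙ᵀy=103.508320  D=ac−b²=57.831522
λ₁=(c·0.175−b)/D = (103.508320·0.175−12.371650)/57.831522 = 0.099294
λ₂=(a−b·0.175)/D = (2.037413−12.371650·0.175)/57.831522 = -0.002207
w* = 0.099294·x + -0.002207·y:
  w_0 = 0.099294·0.7764 + -0.002207·11.4488 = 0.0518  (Starbucks)
  w_1 = 0.099294·-0.2512 + -0.002207·11.8629 = -0.0511  (Intel)
  w_2 = 0.099294·3.4912 + -0.002207·12.0686 = 0.3200  (Visa)
  w_3 = 0.099294·2.6089 + -0.002207·15.7994 = 0.2242  (Exxon)
  w_4 = 0.099294·1.3998 + -0.002207·13.9352 = 0.1082  (Tesla)
  w_5 = 0.099294·3.4677 + -0.002207·17.6899 = 0.3053  (Lockheed)
  w_6 = 0.099294·0.8787 + -0.002207·20.7035 = 0.0416  (Ford)
Σw_i=1.0000  μᵀw=0.1750
σ²=wᵀΣw=λ₁·μ_p+λ₂ = 0.099294·0.175 + -0.002207 = 0.015170 ≈ 0.0152

0.0518  -0.0511  0.3200  0.2242  0.1082  0.3053  0.0416
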